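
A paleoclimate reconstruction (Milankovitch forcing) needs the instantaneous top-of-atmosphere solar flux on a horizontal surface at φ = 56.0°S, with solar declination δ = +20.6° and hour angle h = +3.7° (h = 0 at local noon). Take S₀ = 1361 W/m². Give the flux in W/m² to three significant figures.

314 W/m²

cos θ_z = sin φ sin δ + cos φ cos δ cos h = -0.291690 + 0.522347 = 0.230657.
Flux = S₀ · cos θ_z = 1361 × 0.230657 = 313.9 W/m².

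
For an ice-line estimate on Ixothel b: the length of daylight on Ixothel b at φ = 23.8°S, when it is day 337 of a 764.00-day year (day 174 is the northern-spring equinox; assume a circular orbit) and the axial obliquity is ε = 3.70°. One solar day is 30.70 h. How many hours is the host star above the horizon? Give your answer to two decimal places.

15.08 h

Solar longitude: λ_s = 360° × (337 − 174)/764.00 = 76.806°.
sin δ = sin 3.70° × sin 76.806° = 0.06283, so δ = +3.602°.
cos H₀ = −tan φ · tan δ = −tan(-23.8°) × tan(+3.602°) = 0.0278, so H₀ = 1.5430 rad = 88.41°.
Daylight = 2H₀/(2π) × 30.70 h = (1.5430/π) × 30.70 = 15.08 h.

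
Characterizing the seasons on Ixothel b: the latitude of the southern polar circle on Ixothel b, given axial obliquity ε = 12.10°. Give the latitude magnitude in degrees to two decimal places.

The polar circle is the lowest latitude that experiences at least one full rotation of continuous darkness at the northern-summer solstice; it lies at |ϕ| = 90° − ε = 90° − 12.10° = 77.90°.

77.90°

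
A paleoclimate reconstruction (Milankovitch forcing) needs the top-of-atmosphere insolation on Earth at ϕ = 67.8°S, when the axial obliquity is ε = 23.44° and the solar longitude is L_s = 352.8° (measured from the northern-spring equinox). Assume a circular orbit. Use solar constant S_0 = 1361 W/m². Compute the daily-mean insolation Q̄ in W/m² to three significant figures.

Solar declination: sin δ = sin ε · sin L_s = sin 23.44° × sin 352.8° = -0.04986, so δ = -2.858°.
cos h₀ = −tan(-67.8°) tan(-2.858°) = -0.1223, h₀ = 1.6934 rad.
Bracket: h₀ sin ϕ sin δ + cos ϕ cos δ sin h₀ = 1.6934×-0.92587×-0.04986 + 0.37784×0.99876×0.99249 = 0.078174 + 0.374537 = 0.452711.
Q̄ = (S_0/π) × [bracket] = (1361/π) × 0.452711 = 196.1 W/m².

Q̄ ≈ 196 W/m²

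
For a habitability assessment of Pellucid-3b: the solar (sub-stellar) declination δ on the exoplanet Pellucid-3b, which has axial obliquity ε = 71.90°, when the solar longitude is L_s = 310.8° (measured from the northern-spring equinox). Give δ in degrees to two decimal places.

δ = -46.02°

sin δ = sin ε · sin L_s = sin 71.90° × sin 310.8° = -0.719536.
δ = arcsin(-0.719536) = -46.02°.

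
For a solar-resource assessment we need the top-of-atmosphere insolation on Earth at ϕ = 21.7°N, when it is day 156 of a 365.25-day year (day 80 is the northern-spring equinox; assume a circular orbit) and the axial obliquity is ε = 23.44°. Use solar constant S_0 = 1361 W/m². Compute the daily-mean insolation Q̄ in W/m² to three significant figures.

Q̄ ≈ 473 W/m²

Solar longitude: L_s = 360° × (156 − 80)/365.25 = 74.908°.
sin δ = sin 23.44° × sin 74.908° = 0.38407, so δ = +22.586°.
cos h₀ = −tan(+21.7°) tan(+22.586°) = -0.1655, h₀ = 1.7371 rad.
Bracket: h₀ sin ϕ sin δ + cos ϕ cos δ sin h₀ = 1.7371×0.36975×0.38407 + 0.92913×0.92330×0.98620 = 0.246685 + 0.846027 = 1.092712.
Q̄ = (S_0/π) × [bracket] = (1361/π) × 1.092712 = 473.4 W/m².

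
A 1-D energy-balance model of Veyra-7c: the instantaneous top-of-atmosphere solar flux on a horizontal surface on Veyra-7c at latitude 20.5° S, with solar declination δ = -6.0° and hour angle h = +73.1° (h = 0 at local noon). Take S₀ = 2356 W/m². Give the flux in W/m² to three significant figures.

cos θ_z = sin φ sin δ + cos φ cos δ cos h = 0.036607 + 0.270801 = 0.307408.
Flux = S₀ · cos θ_z = 2356 × 0.307408 = 724.3 W/m².

724 W/m²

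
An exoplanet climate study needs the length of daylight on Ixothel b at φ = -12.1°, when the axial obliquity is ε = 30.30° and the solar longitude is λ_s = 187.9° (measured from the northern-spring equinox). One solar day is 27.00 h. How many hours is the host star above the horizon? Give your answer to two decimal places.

13.63 h

Solar declination: sin δ = sin ε · sin λ_s = sin 30.30° × sin 187.9° = -0.06934, so δ = -3.976°.
cos H₀ = −tan φ · tan δ = −tan(-12.1°) × tan(-3.976°) = -0.0149, so H₀ = 1.5857 rad = 90.85°.
Daylight = 2H₀/(2π) × 27.00 h = (1.5857/π) × 27.00 = 13.63 h.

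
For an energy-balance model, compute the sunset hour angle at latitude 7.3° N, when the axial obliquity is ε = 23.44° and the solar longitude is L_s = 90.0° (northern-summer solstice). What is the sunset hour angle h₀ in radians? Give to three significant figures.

Solar declination: sin δ = sin ε · sin L_s = sin 23.44° × sin 90.0° = 0.39779, so δ = +23.440°.
cos h₀ = −tan ϕ · tan δ = −tan(+7.3°) × tan(+23.440°) = -0.0555, so h₀ = 1.6264 rad = 93.18°.

h₀ = 1.63 rad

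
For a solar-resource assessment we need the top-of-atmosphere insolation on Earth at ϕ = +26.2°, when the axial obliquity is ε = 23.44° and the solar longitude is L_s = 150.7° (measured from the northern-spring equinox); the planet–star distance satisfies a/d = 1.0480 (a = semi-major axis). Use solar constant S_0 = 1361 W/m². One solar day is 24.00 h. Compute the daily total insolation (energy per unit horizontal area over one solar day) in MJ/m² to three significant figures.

41.9 MJ/m²

Solar declination: sin δ = sin ε · sin L_s = sin 23.44° × sin 150.7° = 0.19467, so δ = +11.225°.
cos h₀ = −tan(+26.2°) tan(+11.225°) = -0.0977, h₀ = 1.6686 rad.
Bracket: h₀ sin ϕ sin δ + cos ϕ cos δ sin h₀ = 1.6686×0.44151×0.19467 + 0.89726×0.98087×0.99522 = 0.143414 + 0.875889 = 1.019303.
Inverse-square distance factor (a/d)² = 1.0480² = 1.098304.
Q̄ = (S_0/π) × 1.098304 × [bracket] = (1361/π) × 1.098304 × 1.019303 = 484.99 W/m².
Daily total = Q̄ × 24.00 h × 3600 s/h = 484.99 × 24.00 × 3600 / 10⁶ = 41.90 MJ/m².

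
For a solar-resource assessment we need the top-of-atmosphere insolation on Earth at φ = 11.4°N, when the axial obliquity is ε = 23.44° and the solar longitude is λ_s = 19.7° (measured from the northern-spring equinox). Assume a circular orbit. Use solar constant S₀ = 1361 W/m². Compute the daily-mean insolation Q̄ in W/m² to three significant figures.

Solar declination: sin δ = sin ε · sin λ_s = sin 23.44° × sin 19.7° = 0.13409, so δ = +7.706°.
cos H₀ = −tan(+11.4°) tan(+7.706°) = -0.0273, H₀ = 1.5981 rad.
Bracket: H₀ sin φ sin δ + cos φ cos δ sin H₀ = 1.5981×0.19766×0.13409 + 0.98027×0.99097×0.99963 = 0.042356 + 0.971059 = 1.013415.
Q̄ = (S₀/π) × [bracket] = (1361/π) × 1.013415 = 439.0 W/m².

Q̄ ≈ 439 W/m²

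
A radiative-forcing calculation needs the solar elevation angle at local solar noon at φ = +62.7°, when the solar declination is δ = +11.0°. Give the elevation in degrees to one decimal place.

38.3°

At local noon the hour angle is zero, so the zenith angle equals |φ − δ| = |+62.7° − (+11.000°)| = 51.700°.
Elevation = 90° − 51.700° = 38.3°.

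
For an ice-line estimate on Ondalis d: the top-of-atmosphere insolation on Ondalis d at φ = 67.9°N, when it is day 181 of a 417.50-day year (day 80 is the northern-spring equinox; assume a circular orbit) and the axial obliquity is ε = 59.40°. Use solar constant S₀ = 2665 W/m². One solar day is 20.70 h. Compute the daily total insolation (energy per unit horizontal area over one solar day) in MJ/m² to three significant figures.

Solar longitude: λ_s = 360° × (181 − 80)/417.50 = 87.090°.
sin δ = sin 59.40° × sin 87.090° = 0.85963, so δ = +59.275°.
cos H₀ = −tan(+67.9°) tan(+59.275°) = -4.1436 ≤ −1 ⇒ polar day, H₀ = π.
Bracket: H₀ sin φ sin δ + cos φ cos δ sin H₀ = 3.1416×0.92653×0.85963 + 0.37622×0.51091×0.00000 = 2.502200 + 0.000000 = 2.502200.
Q̄ = (S₀/π) × [bracket] = (2665/π) × 2.502200 = 2122.6 W/m².
Daily total = Q̄ × 20.70 h × 3600 s/h = 2122.6 × 20.70 × 3600 / 10⁶ = 158.2 MJ/m².

158 MJ/m²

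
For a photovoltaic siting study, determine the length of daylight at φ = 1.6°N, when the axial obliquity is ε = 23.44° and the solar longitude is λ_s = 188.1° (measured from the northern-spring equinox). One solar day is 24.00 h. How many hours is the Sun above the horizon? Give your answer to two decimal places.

Solar declination: sin δ = sin ε · sin λ_s = sin 23.44° × sin 188.1° = -0.05605, so δ = -3.213°.
cos H₀ = −tan φ · tan δ = −tan(+1.6°) × tan(-3.213°) = 0.0016, so H₀ = 1.5692 rad = 89.91°.
Daylight = 2H₀/(2π) × 24.00 h = (1.5692/π) × 24.00 = 11.99 h.

11.99 h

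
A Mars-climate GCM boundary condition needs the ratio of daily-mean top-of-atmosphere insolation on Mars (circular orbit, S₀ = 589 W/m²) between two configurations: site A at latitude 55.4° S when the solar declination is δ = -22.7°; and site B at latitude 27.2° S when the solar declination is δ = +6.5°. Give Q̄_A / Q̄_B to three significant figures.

— Configuration A (φ=-55.4°):
cos H₀ = −tan(-55.4°) tan(-22.700°) = -0.6064, H₀ = 2.2223 rad.
Bracket: H₀ sin φ sin δ + cos φ cos δ sin H₀ = 2.2223×-0.82314×-0.38591 + 0.56784×0.92254×0.79518 = 0.705931 + 0.416559 = 1.122490.
Q̄ = (S₀/π) × [bracket] = (589/π) × 1.122490 = 210.45 W/m².
— Configuration B (φ=-27.2°):
cos H₀ = −tan(-27.2°) tan(+6.500°) = 0.0586, H₀ = 1.5122 rad.
Bracket: H₀ sin φ sin δ + cos φ cos δ sin H₀ = 1.5122×-0.45710×0.11320 + 0.88942×0.99357×0.99828 = -0.078247 + 0.882181 = 0.803934.
Q̄ = (S₀/π) × [bracket] = (589/π) × 0.803934 = 150.73 W/m².
Ratio Q̄_A / Q̄_B = 210.45 / 150.73 = 1.396.

Q̄_A / Q̄_B ≈ 1.40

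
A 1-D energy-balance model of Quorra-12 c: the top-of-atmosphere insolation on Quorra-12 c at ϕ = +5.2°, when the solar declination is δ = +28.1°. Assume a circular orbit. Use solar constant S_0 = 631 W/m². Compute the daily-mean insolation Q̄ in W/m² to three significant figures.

Q̄ ≈ 190 W/m²

cos h₀ = −tan(+5.2°) tan(+28.100°) = -0.0486, h₀ = 1.6194 rad.
Bracket: h₀ sin ϕ sin δ + cos ϕ cos δ sin h₀ = 1.6194×0.09063×0.47101 + 0.99588×0.88213×0.99882 = 0.069128 + 0.877459 = 0.946587.
Q̄ = (S_0/π) × [bracket] = (631/π) × 0.946587 = 190.1 W/m².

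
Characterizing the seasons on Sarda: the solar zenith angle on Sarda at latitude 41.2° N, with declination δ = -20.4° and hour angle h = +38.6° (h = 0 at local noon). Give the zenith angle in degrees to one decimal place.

θ_z = 71.2°

cos θ_z = sin ϕ sin δ + cos ϕ cos δ cos h = -0.229601 + 0.551148 = 0.321547.
θ_z = arccos(0.321547) = 71.2°.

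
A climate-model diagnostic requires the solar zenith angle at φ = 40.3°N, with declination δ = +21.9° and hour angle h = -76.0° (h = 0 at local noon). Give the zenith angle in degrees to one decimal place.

θ_z = 65.6°

cos θ_z = sin φ sin δ + cos φ cos δ cos h = 0.241245 + 0.171192 = 0.412437.
θ_z = arccos(0.412437) = 65.6°.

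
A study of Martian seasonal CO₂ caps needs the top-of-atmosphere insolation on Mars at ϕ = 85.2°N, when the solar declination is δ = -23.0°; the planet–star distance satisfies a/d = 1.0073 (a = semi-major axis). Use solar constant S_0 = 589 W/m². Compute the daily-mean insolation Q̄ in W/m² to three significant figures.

Q̄ ≈ 0.00 W/m²

cos h₀ = −tan(+85.2°) tan(-23.000°) = 5.0549 ≥ 1 ⇒ polar night, h₀ = 0 and Q̄ = 0.
Inverse-square distance factor (a/d)² = 1.0073² = 1.014653.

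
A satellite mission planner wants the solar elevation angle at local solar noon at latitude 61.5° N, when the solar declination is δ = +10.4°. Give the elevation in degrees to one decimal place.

At local noon the hour angle is zero, so the zenith angle equals |φ − δ| = |+61.5° − (+10.400°)| = 51.100°.
Elevation = 90° − 51.100° = 38.9°.

38.9°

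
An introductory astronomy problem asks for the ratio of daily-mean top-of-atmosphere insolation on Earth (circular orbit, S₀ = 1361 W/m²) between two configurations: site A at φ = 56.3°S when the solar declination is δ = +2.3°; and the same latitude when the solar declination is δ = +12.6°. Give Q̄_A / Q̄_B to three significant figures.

— Configuration A (φ=-56.3°):
cos H₀ = −tan(-56.3°) tan(+2.300°) = 0.0602, H₀ = 1.5105 rad.
Bracket: H₀ sin φ sin δ + cos φ cos δ sin H₀ = 1.5105×-0.83195×0.04013 + 0.55484×0.99919×0.99818 = -0.050430 + 0.553382 = 0.502952.
Q̄ = (S₀/π) × [bracket] = (1361/π) × 0.502952 = 217.89 W/m².
— Configuration B (φ=-56.3°):
cos H₀ = −tan(-56.3°) tan(+12.600°) = 0.3352, H₀ = 1.2290 rad.
Bracket: H₀ sin φ sin δ + cos φ cos δ sin H₀ = 1.2290×-0.83195×0.21814 + 0.55484×0.97592×0.94216 = -0.223041 + 0.510160 = 0.287119.
Q̄ = (S₀/π) × [bracket] = (1361/π) × 0.287119 = 124.39 W/m².
Ratio Q̄_A / Q̄_B = 217.89 / 124.39 = 1.752.

Q̄_A / Q̄_B ≈ 1.75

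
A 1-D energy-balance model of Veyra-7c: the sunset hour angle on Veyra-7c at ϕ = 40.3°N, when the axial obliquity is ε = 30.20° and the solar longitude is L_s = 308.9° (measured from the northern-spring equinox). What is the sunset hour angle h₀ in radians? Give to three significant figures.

h₀ = 1.20 rad

Solar declination: sin δ = sin ε · sin L_s = sin 30.20° × sin 308.9° = -0.39147, so δ = -23.046°.
cos h₀ = −tan ϕ · tan δ = −tan(+40.3°) × tan(-23.046°) = 0.3608, so h₀ = 1.2017 rad = 68.85°.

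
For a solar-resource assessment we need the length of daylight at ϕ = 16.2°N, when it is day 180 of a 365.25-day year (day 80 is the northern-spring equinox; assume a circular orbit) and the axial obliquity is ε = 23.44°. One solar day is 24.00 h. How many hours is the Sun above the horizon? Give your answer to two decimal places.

Solar longitude: L_s = 360° × (180 − 80)/365.25 = 98.563°.
sin δ = sin 23.44° × sin 98.563° = 0.39335, so δ = +23.163°.
cos h₀ = −tan ϕ · tan δ = −tan(+16.2°) × tan(+23.163°) = -0.1243, so h₀ = 1.6954 rad = 97.14°.
Daylight = 2h₀/(2π) × 24.00 h = (1.6954/π) × 24.00 = 12.95 h.

12.95 h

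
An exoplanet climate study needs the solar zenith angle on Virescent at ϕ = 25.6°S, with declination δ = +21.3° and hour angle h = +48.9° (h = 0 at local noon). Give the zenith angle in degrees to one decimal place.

θ_z = 66.7°

cos θ_z = sin ϕ sin δ + cos ϕ cos δ cos h = -0.156956 + 0.552346 = 0.395390.
θ_z = arccos(0.395390) = 66.7°.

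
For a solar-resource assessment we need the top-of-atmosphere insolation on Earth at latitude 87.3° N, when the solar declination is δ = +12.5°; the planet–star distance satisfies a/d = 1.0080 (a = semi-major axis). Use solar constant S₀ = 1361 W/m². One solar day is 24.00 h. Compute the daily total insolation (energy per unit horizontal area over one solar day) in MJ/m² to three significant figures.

25.8 MJ/m²

cos H₀ = −tan(+87.3°) tan(+12.500°) = -4.7010 ≤ −1 ⇒ polar day, H₀ = π.
Bracket: H₀ sin φ sin δ + cos φ cos δ sin H₀ = 3.1416×0.99889×0.21644 + 0.04711×0.97630×0.00000 = 0.679213 + 0.000000 = 0.679213.
Inverse-square distance factor (a/d)² = 1.0080² = 1.016064.
Q̄ = (S₀/π) × 1.016064 × [bracket] = (1361/π) × 1.016064 × 0.679213 = 298.98 W/m².
Daily total = Q̄ × 24.00 h × 3600 s/h = 298.98 × 24.00 × 3600 / 10⁶ = 25.83 MJ/m².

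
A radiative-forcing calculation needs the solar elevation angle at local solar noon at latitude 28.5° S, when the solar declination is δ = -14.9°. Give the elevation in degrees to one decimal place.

76.4°

At local noon the hour angle is zero, so the zenith angle equals |φ − δ| = |-28.5° − (-14.900°)| = 13.600°.
Elevation = 90° − 13.600° = 76.4°.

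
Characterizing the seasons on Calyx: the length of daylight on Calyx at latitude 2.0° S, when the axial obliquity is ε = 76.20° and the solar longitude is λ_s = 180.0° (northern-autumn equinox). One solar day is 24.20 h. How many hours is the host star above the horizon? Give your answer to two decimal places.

Solar declination: sin δ = sin ε · sin λ_s = sin 76.20° × sin 180.0° = 0.00000, so δ = +0.000°.
cos H₀ = −tan φ · tan δ = −tan(-2.0°) × tan(+0.000°) = 0.0000, so H₀ = 1.5708 rad = 90.00°.
Daylight = 2H₀/(2π) × 24.20 h = (1.5708/π) × 24.20 = 12.10 h.

12.10 h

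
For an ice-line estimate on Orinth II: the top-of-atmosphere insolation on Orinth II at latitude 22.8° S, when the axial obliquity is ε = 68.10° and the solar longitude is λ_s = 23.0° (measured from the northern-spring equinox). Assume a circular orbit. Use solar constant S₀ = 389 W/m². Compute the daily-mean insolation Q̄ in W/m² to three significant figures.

Solar declination: sin δ = sin ε · sin λ_s = sin 68.10° × sin 23.0° = 0.36253, so δ = +21.256°.
cos H₀ = −tan(-22.8°) tan(+21.256°) = 0.1635, H₀ = 1.4065 rad.
Bracket: H₀ sin φ sin δ + cos φ cos δ sin H₀ = 1.4065×-0.38752×0.36253 + 0.92186×0.93197×0.98654 = -0.197596 + 0.847582 = 0.649986.
Q̄ = (S₀/π) × [bracket] = (389/π) × 0.649986 = 80.48 W/m².

Q̄ ≈ 80.5 W/m²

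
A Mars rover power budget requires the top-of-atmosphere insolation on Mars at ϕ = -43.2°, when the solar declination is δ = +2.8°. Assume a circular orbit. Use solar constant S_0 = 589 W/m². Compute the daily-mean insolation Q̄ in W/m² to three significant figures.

cos h₀ = −tan(-43.2°) tan(+2.800°) = 0.0459, h₀ = 1.5249 rad.
Bracket: h₀ sin ϕ sin δ + cos ϕ cos δ sin h₀ = 1.5249×-0.68455×0.04885 + 0.72897×0.99881×0.99894 = -0.050993 + 0.727331 = 0.676338.
Q̄ = (S_0/π) × [bracket] = (589/π) × 0.676338 = 126.8 W/m².

Q̄ ≈ 127 W/m²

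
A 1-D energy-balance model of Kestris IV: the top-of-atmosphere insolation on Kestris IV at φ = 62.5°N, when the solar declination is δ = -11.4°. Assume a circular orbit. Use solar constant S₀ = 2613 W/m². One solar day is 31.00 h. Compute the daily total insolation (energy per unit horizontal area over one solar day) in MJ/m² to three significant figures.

19.6 MJ/m²

cos H₀ = −tan(+62.5°) tan(-11.400°) = 0.3873, H₀ = 1.1731 rad.
Bracket: H₀ sin φ sin δ + cos φ cos δ sin H₀ = 1.1731×0.88701×-0.19766 + 0.46175×0.98027×0.92194 = -0.205675 + 0.417307 = 0.211632.
Q̄ = (S₀/π) × [bracket] = (2613/π) × 0.211632 = 176.02 W/m².
Daily total = Q̄ × 31.00 h × 3600 s/h = 176.02 × 31.00 × 3600 / 10⁶ = 19.64 MJ/m².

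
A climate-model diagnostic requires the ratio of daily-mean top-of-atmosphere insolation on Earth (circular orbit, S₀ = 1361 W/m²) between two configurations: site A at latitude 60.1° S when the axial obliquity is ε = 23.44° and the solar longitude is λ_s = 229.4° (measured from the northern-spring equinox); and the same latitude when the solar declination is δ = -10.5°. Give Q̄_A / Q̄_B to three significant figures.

Q̄_A / Q̄_B ≈ 1.26

— Configuration A (φ=-60.1°):
Solar declination: sin δ = sin ε · sin λ_s = sin 23.44° × sin 229.4° = -0.30203, so δ = -17.580°.
cos H₀ = −tan(-60.1°) tan(-17.580°) = -0.5510, H₀ = 2.1543 rad.
Bracket: H₀ sin φ sin δ + cos φ cos δ sin H₀ = 2.1543×-0.86690×-0.30203 + 0.49849×0.95330×0.83452 = 0.564060 + 0.396573 = 0.960633.
Q̄ = (S₀/π) × [bracket] = (1361/π) × 0.960633 = 416.17 W/m².
— Configuration B (φ=-60.1°):
cos H₀ = −tan(-60.1°) tan(-10.500°) = -0.3223, H₀ = 1.8990 rad.
Bracket: H₀ sin φ sin δ + cos φ cos δ sin H₀ = 1.8990×-0.86690×-0.18224 + 0.49849×0.98325×0.94663 = 0.300011 + 0.463982 = 0.763993.
Q̄ = (S₀/π) × [bracket] = (1361/π) × 0.763993 = 330.98 W/m².
Ratio Q̄_A / Q̄_B = 416.17 / 330.98 = 1.257.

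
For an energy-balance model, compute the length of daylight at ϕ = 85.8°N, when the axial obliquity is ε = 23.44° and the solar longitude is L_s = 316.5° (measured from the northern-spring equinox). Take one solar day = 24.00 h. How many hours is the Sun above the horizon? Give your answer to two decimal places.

Solar declination: sin δ = sin ε · sin L_s = sin 23.44° × sin 316.5° = -0.27382, so δ = -15.892°.
cos h₀ = −tan ϕ · tan δ = 3.8769 ≥ 1, so the Sun never rises (polar night) and h₀ = 0.
Daylight = 2h₀/(2π) × 24.00 h = (0.0000/π) × 24.00 = 0.00 h.

0.00 h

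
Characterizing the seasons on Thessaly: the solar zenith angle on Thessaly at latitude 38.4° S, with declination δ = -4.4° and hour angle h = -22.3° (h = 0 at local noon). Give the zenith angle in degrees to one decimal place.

θ_z = 39.6°

cos θ_z = sin φ sin δ + cos φ cos δ cos h = 0.047654 + 0.722944 = 0.770598.
θ_z = arccos(0.770598) = 39.6°.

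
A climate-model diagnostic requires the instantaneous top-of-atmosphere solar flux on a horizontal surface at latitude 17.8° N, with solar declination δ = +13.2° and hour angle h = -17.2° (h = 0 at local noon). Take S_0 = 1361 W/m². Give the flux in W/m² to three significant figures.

1.30e+03 W/m²

cos θ_z = sin ϕ sin δ + cos ϕ cos δ cos h = 0.069806 + 0.885517 = 0.955323.
Flux = S_0 · cos θ_z = 1361 × 0.955323 = 1300 W/m².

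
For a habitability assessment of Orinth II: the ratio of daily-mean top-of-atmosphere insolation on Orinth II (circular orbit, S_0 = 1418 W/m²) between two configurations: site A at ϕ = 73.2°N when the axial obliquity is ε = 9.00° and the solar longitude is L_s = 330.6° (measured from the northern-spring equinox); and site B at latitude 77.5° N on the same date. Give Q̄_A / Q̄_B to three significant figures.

Q̄_A / Q̄_B ≈ 1.64

— Configuration A (ϕ=+73.2°):
Solar declination: sin δ = sin ε · sin L_s = sin 9.00° × sin 330.6° = -0.07679, so δ = -4.404°.
cos h₀ = −tan(+73.2°) tan(-4.404°) = 0.2551, h₀ = 1.3128 rad.
Bracket: h₀ sin ϕ sin δ + cos ϕ cos δ sin h₀ = 1.3128×0.95732×-0.07679 + 0.28903×0.99705×0.96691 = -0.096507 + 0.278642 = 0.182135.
Q̄ = (S_0/π) × [bracket] = (1418/π) × 0.182135 = 82.209 W/m².
— Configuration B (ϕ=+77.5°):
cos h₀ = −tan(+77.5°) tan(-4.404°) = 0.3474, h₀ = 1.2160 rad.
Bracket: h₀ sin ϕ sin δ + cos ϕ cos δ sin h₀ = 1.2160×0.97630×-0.07679 + 0.21644×0.99705×0.93771 = -0.091164 + 0.202359 = 0.111195.
Q̄ = (S_0/π) × [bracket] = (1418/π) × 0.111195 = 50.189 W/m².
Ratio Q̄_A / Q̄_B = 82.209 / 50.189 = 1.638.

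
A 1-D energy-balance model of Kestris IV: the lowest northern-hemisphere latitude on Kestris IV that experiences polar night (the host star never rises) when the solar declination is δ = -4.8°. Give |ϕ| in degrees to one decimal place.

|ϕ| = 85.2°

Polar night requires cos h₀ = −tan ϕ tan δ ≥ 1, i.e. tan ϕ tan δ ≤ −1.
The boundary is |tan ϕ| · |tan δ| = 1, so |ϕ| = 90° − |δ| = 90° − 4.8° = 85.2° in the northern hemisphere.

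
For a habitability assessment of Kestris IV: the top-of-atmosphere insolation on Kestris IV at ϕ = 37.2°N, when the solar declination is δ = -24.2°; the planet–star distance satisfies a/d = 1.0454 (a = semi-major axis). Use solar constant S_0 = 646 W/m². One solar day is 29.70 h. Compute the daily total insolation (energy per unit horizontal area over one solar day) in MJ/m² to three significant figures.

cos h₀ = −tan(+37.2°) tan(-24.200°) = 0.3411, h₀ = 1.2227 rad.
Bracket: h₀ sin ϕ sin δ + cos ϕ cos δ sin h₀ = 1.2227×0.60460×-0.40992 + 0.79653×0.91212×0.94002 = -0.303031 + 0.682954 = 0.379923.
Inverse-square distance factor (a/d)² = 1.0454² = 1.092861.
Q̄ = (S_0/π) × 1.092861 × [bracket] = (646/π) × 1.092861 × 0.379923 = 85.377 W/m².
Daily total = Q̄ × 29.70 h × 3600 s/h = 85.377 × 29.70 × 3600 / 10⁶ = 9.129 MJ/m².

9.13 MJ/m²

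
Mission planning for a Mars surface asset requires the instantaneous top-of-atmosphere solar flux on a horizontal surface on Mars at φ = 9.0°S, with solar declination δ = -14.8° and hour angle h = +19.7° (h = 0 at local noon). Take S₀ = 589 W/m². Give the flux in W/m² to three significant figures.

cos θ_z = sin φ sin δ + cos φ cos δ cos h = 0.039961 + 0.899029 = 0.938990.
Flux = S₀ · cos θ_z = 589 × 0.938990 = 553.1 W/m².

553 W/m²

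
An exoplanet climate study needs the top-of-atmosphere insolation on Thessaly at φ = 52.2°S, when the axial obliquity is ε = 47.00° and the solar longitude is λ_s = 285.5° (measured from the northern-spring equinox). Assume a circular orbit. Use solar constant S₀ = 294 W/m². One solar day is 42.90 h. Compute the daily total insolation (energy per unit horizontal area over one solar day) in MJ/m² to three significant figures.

25.3 MJ/m²

Solar declination: sin δ = sin ε · sin λ_s = sin 47.00° × sin 285.5° = -0.70475, so δ = -44.810°.
cos H₀ = −tan(-52.2°) tan(-44.810°) = -1.2807 ≤ −1 ⇒ polar day, H₀ = π.
Bracket: H₀ sin φ sin δ + cos φ cos δ sin H₀ = 3.1416×-0.79016×-0.70475 + 0.61291×0.70945×0.00000 = 1.749448 + 0.000000 = 1.749448.
Q̄ = (S₀/π) × [bracket] = (294/π) × 1.749448 = 163.72 W/m².
Daily total = Q̄ × 42.90 h × 3600 s/h = 163.72 × 42.90 × 3600 / 10⁶ = 25.28 MJ/m².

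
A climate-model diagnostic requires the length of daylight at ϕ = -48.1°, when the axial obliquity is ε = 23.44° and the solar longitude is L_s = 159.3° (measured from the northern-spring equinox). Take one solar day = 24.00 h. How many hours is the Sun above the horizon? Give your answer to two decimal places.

10.79 h

Solar declination: sin δ = sin ε · sin L_s = sin 23.44° × sin 159.3° = 0.14061, so δ = +8.083°.
cos h₀ = −tan ϕ · tan δ = −tan(-48.1°) × tan(+8.083°) = 0.1583, so h₀ = 1.4118 rad = 80.89°.
Daylight = 2h₀/(2π) × 24.00 h = (1.4118/π) × 24.00 = 10.79 h.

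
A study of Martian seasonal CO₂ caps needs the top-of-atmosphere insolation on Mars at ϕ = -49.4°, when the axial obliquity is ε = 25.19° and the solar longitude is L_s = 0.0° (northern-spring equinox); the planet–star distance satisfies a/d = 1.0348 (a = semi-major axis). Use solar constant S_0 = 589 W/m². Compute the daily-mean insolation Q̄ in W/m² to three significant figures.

Solar declination: sin δ = sin ε · sin L_s = sin 25.19° × sin 0.0° = 0.00000, so δ = +0.000°.
cos h₀ = −tan(-49.4°) tan(+0.000°) = 0.0000, h₀ = 1.5708 rad.
Bracket: h₀ sin ϕ sin δ + cos ϕ cos δ sin h₀ = 1.5708×-0.75927×0.00000 + 0.65077×1.00000×1.00000 = -0.000000 + 0.650770 = 0.650770.
Inverse-square distance factor (a/d)² = 1.0348² = 1.070811.
Q̄ = (S_0/π) × 1.070811 × [bracket] = (589/π) × 1.070811 × 0.650770 = 130.6 W/m².

Q̄ ≈ 131 W/m²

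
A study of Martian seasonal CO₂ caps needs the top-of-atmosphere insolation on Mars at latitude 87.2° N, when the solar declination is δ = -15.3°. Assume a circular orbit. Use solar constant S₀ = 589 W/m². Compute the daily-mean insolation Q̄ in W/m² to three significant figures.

Q̄ ≈ 0.00 W/m²

cos H₀ = −tan(+87.2°) tan(-15.300°) = 5.5935 ≥ 1 ⇒ polar night, H₀ = 0 and Q̄ = 0.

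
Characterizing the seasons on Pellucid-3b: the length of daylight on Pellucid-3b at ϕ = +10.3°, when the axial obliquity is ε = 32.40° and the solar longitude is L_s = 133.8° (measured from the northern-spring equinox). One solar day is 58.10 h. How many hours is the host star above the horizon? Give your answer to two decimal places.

30.46 h

Solar declination: sin δ = sin ε · sin L_s = sin 32.40° × sin 133.8° = 0.38674, so δ = +22.752°.
cos h₀ = −tan ϕ · tan δ = −tan(+10.3°) × tan(+22.752°) = -0.0762, so h₀ = 1.6471 rad = 94.37°.
Daylight = 2h₀/(2π) × 58.10 h = (1.6471/π) × 58.10 = 30.46 h.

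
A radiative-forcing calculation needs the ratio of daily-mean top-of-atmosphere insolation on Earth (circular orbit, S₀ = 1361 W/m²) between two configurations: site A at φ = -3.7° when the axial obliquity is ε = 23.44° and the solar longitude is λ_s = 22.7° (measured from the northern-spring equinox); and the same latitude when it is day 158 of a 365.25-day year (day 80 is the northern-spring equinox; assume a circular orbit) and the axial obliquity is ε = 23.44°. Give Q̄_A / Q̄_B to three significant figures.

— Configuration A (φ=-3.7°):
Solar declination: sin δ = sin ε · sin λ_s = sin 23.44° × sin 22.7° = 0.15351, so δ = +8.830°.
cos H₀ = −tan(-3.7°) tan(+8.830°) = 0.0100, H₀ = 1.5608 rad.
Bracket: H₀ sin φ sin δ + cos φ cos δ sin H₀ = 1.5608×-0.06453×0.15351 + 0.99792×0.98815×0.99995 = -0.015461 + 0.986045 = 0.970584.
Q̄ = (S₀/π) × [bracket] = (1361/π) × 0.970584 = 420.48 W/m².
— Configuration B (φ=-3.7°):
Solar longitude: λ_s = 360° × (158 − 80)/365.25 = 76.879°.
sin δ = sin 23.44° × sin 76.879° = 0.38740, so δ = +22.793°.
cos H₀ = −tan(-3.7°) tan(+22.793°) = 0.0272, H₀ = 1.5436 rad.
Bracket: H₀ sin φ sin δ + cos φ cos δ sin H₀ = 1.5436×-0.06453×0.38740 + 0.99792×0.92191×0.99963 = -0.038588 + 0.919652 = 0.881064.
Q̄ = (S₀/π) × [bracket] = (1361/π) × 0.881064 = 381.69 W/m².
Ratio Q̄_A / Q̄_B = 420.48 / 381.69 = 1.102.

Q̄_A / Q̄_B ≈ 1.10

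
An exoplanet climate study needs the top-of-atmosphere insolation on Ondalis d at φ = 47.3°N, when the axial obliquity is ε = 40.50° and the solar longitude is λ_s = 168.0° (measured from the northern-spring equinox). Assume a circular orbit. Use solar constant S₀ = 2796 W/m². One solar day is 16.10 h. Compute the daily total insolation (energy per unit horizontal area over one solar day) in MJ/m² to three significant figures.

43.1 MJ/m²

Solar declination: sin δ = sin ε · sin λ_s = sin 40.50° × sin 168.0° = 0.13503, so δ = +7.760°.
cos H₀ = −tan(+47.3°) tan(+7.760°) = -0.1477, H₀ = 1.7190 rad.
Bracket: H₀ sin φ sin δ + cos φ cos δ sin H₀ = 1.7190×0.73491×0.13503 + 0.67816×0.99084×0.98904 = 0.170585 + 0.664584 = 0.835169.
Q̄ = (S₀/π) × [bracket] = (2796/π) × 0.835169 = 743.30 W/m².
Daily total = Q̄ × 16.10 h × 3600 s/h = 743.30 × 16.10 × 3600 / 10⁶ = 43.08 MJ/m².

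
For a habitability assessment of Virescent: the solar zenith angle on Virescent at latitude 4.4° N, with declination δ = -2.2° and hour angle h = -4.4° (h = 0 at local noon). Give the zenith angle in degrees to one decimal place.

cos θ_z = sin φ sin δ + cos φ cos δ cos h = -0.002945 + 0.993381 = 0.990436.
θ_z = arccos(0.990436) = 7.9°.

θ_z = 7.9°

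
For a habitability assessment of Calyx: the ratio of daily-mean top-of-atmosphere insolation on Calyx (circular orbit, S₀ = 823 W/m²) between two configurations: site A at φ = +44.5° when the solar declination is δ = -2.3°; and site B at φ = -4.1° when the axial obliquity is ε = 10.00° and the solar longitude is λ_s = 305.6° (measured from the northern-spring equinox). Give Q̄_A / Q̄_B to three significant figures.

Q̄_A / Q̄_B ≈ 0.667

— Configuration A (φ=+44.5°):
cos H₀ = −tan(+44.5°) tan(-2.300°) = 0.0395, H₀ = 1.5313 rad.
Bracket: H₀ sin φ sin δ + cos φ cos δ sin H₀ = 1.5313×0.70091×-0.04013 + 0.71325×0.99919×0.99922 = -0.043072 + 0.712116 = 0.669044.
Q̄ = (S₀/π) × [bracket] = (823/π) × 0.669044 = 175.27 W/m².
— Configuration B (φ=-4.1°):
Solar declination: sin δ = sin ε · sin λ_s = sin 10.00° × sin 305.6° = -0.14119, so δ = -8.117°.
cos H₀ = −tan(-4.1°) tan(-8.117°) = -0.0102, H₀ = 1.5810 rad.
Bracket: H₀ sin φ sin δ + cos φ cos δ sin H₀ = 1.5810×-0.07150×-0.14119 + 0.99744×0.98998×0.99995 = 0.015960 + 0.987396 = 1.003356.
Q̄ = (S₀/π) × [bracket] = (823/π) × 1.003356 = 262.85 W/m².
Ratio Q̄_A / Q̄_B = 175.27 / 262.85 = 0.6668.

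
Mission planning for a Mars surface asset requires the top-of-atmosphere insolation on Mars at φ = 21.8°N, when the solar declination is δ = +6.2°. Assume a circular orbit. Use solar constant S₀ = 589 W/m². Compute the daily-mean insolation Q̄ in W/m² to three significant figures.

Q̄ ≈ 185 W/m²

cos H₀ = −tan(+21.8°) tan(+6.200°) = -0.0435, H₀ = 1.6143 rad.
Bracket: H₀ sin φ sin δ + cos φ cos δ sin H₀ = 1.6143×0.37137×0.10800 + 0.92849×0.99415×0.99906 = 0.064746 + 0.922191 = 0.986937.
Q̄ = (S₀/π) × [bracket] = (589/π) × 0.986937 = 185.0 W/m².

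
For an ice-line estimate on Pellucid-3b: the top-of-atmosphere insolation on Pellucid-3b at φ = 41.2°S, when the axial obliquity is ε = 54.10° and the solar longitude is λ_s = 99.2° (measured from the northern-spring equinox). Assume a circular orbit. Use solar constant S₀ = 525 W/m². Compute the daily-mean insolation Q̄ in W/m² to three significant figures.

Solar declination: sin δ = sin ε · sin λ_s = sin 54.10° × sin 99.2° = 0.79962, so δ = +53.094°.
cos H₀ = −tan(-41.2°) tan(+53.094°) = 1.1657 ≥ 1 ⇒ polar night, H₀ = 0 and Q̄ = 0.

Q̄ ≈ 0.00 W/m²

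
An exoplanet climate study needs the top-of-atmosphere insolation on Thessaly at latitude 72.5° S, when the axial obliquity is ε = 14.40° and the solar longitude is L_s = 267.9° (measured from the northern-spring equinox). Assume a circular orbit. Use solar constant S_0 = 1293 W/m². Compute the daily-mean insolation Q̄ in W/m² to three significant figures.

Q̄ ≈ 316 W/m²

Solar declination: sin δ = sin ε · sin L_s = sin 14.40° × sin 267.9° = -0.24852, so δ = -14.390°.
cos h₀ = −tan(-72.5°) tan(-14.390°) = -0.8137, h₀ = 2.5214 rad.
Bracket: h₀ sin ϕ sin δ + cos ϕ cos δ sin h₀ = 2.5214×-0.95372×-0.24852 + 0.30071×0.96863×0.58122 = 0.597618 + 0.169296 = 0.766914.
Q̄ = (S_0/π) × [bracket] = (1293/π) × 0.766914 = 315.6 W/m².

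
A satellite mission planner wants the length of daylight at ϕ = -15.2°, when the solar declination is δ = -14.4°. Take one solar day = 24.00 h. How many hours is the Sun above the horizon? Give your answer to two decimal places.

cos h₀ = −tan ϕ · tan δ = −tan(-15.2°) × tan(-14.400°) = -0.0698, so h₀ = 1.6406 rad = 94.00°.
Daylight = 2h₀/(2π) × 24.00 h = (1.6406/π) × 24.00 = 12.53 h.

12.53 h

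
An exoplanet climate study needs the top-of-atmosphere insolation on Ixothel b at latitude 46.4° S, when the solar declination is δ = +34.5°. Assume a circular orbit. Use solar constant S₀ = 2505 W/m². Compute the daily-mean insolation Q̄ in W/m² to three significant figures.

Q̄ ≈ 63.6 W/m²

cos H₀ = −tan(-46.4°) tan(+34.500°) = 0.7217, H₀ = 0.7645 rad.
Bracket: H₀ sin φ sin δ + cos φ cos δ sin H₀ = 0.7645×-0.72417×0.56641 + 0.68962×0.82413×0.69219 = -0.313580 + 0.393397 = 0.079817.
Q̄ = (S₀/π) × [bracket] = (2505/π) × 0.079817 = 63.64 W/m².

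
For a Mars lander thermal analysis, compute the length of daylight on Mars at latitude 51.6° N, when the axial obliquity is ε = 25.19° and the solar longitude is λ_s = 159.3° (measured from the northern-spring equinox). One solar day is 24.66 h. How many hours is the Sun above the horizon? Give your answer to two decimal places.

Solar declination: sin δ = sin ε · sin λ_s = sin 25.19° × sin 159.3° = 0.15045, so δ = +8.653°.
cos H₀ = −tan φ · tan δ = −tan(+51.6°) × tan(+8.653°) = -0.1920, so H₀ = 1.7640 rad = 101.07°.
Daylight = 2H₀/(2π) × 24.66 h = (1.7640/π) × 24.66 = 13.85 h.

13.85 h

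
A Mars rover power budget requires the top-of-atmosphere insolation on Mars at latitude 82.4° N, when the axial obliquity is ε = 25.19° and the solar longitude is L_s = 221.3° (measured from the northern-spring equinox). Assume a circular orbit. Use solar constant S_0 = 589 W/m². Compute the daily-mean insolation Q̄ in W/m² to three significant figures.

Solar declination: sin δ = sin ε · sin L_s = sin 25.19° × sin 221.3° = -0.28091, so δ = -16.315°.
cos h₀ = −tan(+82.4°) tan(-16.315°) = 2.1937 ≥ 1 ⇒ polar night, h₀ = 0 and Q̄ = 0.

Q̄ ≈ 0.00 W/m²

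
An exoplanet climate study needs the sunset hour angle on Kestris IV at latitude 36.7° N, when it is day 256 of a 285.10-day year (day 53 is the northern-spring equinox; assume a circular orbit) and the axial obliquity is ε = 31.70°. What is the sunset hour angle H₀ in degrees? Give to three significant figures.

H₀ = 63.7°

Solar longitude: λ_s = 360° × (256 − 53)/285.10 = 256.331°.
sin δ = sin 31.70° × sin 256.331° = -0.51059, so δ = -30.703°.
cos H₀ = −tan φ · tan δ = −tan(+36.7°) × tan(-30.703°) = 0.4426, so H₀ = 1.1123 rad = 63.73°.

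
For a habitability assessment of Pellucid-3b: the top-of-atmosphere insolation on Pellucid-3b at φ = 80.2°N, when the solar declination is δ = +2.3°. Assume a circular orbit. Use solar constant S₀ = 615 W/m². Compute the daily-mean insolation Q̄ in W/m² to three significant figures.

cos H₀ = −tan(+80.2°) tan(+2.300°) = -0.2325, H₀ = 1.8055 rad.
Bracket: H₀ sin φ sin δ + cos φ cos δ sin H₀ = 1.8055×0.98541×0.04013 + 0.17021×0.99919×0.97259 = 0.071398 + 0.165410 = 0.236808.
Q̄ = (S₀/π) × [bracket] = (615/π) × 0.236808 = 46.36 W/m².

Q̄ ≈ 46.4 W/m²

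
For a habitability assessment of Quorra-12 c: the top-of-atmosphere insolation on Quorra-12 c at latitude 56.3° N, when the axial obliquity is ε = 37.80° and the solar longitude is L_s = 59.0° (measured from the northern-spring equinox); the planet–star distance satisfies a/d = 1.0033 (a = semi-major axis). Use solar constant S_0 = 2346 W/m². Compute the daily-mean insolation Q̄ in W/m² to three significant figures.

Q̄ ≈ 1.04e+03 W/m²

Solar declination: sin δ = sin ε · sin L_s = sin 37.80° × sin 59.0° = 0.52536, so δ = +31.693°.
cos h₀ = −tan(+56.3°) tan(+31.693°) = -0.9258, h₀ = 2.7540 rad.
Bracket: h₀ sin ϕ sin δ + cos ϕ cos δ sin h₀ = 2.7540×0.83195×0.52536 + 0.55484×0.85088×0.37799 = 1.203700 + 0.178450 = 1.382150.
Inverse-square distance factor (a/d)² = 1.0033² = 1.006611.
Q̄ = (S_0/π) × 1.006611 × [bracket] = (2346/π) × 1.006611 × 1.382150 = 1039 W/m².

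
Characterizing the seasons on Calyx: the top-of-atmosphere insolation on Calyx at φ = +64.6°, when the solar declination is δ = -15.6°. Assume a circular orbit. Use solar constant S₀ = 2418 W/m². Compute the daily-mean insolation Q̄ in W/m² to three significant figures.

Q̄ ≈ 81.0 W/m²

cos H₀ = −tan(+64.6°) tan(-15.600°) = 0.5880, H₀ = 0.9422 rad.
Bracket: H₀ sin φ sin δ + cos φ cos δ sin H₀ = 0.9422×0.90334×-0.26892 + 0.42894×0.96316×0.80886 = -0.228885 + 0.334171 = 0.105286.
Q̄ = (S₀/π) × [bracket] = (2418/π) × 0.105286 = 81.04 W/m².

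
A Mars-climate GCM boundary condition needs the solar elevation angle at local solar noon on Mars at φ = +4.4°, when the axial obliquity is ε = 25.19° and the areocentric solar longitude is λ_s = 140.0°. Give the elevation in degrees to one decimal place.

78.5°

sin δ = sin 25.19° × sin 140.0° = 0.27358, so δ = +15.878°.
At local noon the hour angle is zero, so the zenith angle equals |φ − δ| = |+4.4° − (+15.878°)| = 11.478°.
Elevation = 90° − 11.478° = 78.5°.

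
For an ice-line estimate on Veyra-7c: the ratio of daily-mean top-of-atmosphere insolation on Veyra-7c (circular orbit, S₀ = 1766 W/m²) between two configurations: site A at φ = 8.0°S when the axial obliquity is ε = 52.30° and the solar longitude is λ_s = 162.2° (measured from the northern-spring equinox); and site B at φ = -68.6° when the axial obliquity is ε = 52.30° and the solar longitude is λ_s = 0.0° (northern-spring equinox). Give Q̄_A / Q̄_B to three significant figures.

Q̄_A / Q̄_B ≈ 2.49

— Configuration A (φ=-8.0°):
Solar declination: sin δ = sin ε · sin λ_s = sin 52.30° × sin 162.2° = 0.24187, so δ = +13.997°.
cos H₀ = −tan(-8.0°) tan(+13.997°) = 0.0350, H₀ = 1.5358 rad.
Bracket: H₀ sin φ sin δ + cos φ cos δ sin H₀ = 1.5358×-0.13917×0.24187 + 0.99027×0.97031×0.99939 = -0.051697 + 0.960283 = 0.908586.
Q̄ = (S₀/π) × [bracket] = (1766/π) × 0.908586 = 510.75 W/m².
— Configuration B (φ=-68.6°):
Solar declination: sin δ = sin ε · sin λ_s = sin 52.30° × sin 0.0° = 0.00000, so δ = +0.000°.
cos H₀ = −tan(-68.6°) tan(+0.000°) = 0.0000, H₀ = 1.5708 rad.
Bracket: H₀ sin φ sin δ + cos φ cos δ sin H₀ = 1.5708×-0.93106×0.00000 + 0.36488×1.00000×1.00000 = -0.000000 + 0.364880 = 0.364880.
Q̄ = (S₀/π) × [bracket] = (1766/π) × 0.364880 = 205.11 W/m².
Ratio Q̄_A / Q̄_B = 510.75 / 205.11 = 2.490.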